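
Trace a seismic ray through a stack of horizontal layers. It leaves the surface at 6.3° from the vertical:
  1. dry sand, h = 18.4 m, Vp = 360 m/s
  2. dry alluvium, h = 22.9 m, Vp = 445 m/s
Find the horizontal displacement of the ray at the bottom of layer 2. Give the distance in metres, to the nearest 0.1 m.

5.2 m

p = sin θ₁/V₁ = sin 6.3°/360 = 3.0482e-04 s/m is conserved through the stack.
Layer 1: θ = 6.30°; offset = 18.4·tan 6.30° = 2.031 m.
Layer 2: sin θ = p·445 = 0.1356 → θ = 7.80°; offset = 22.9·tan 7.80° = 3.135 m.
Σ offsets = 5.167 m.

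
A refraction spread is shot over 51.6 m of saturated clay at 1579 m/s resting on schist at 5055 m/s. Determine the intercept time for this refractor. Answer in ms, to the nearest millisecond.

θ_c = arcsin(V₁/V₂) = arcsin(1579/5055) = 18.20°; cos θ_c = 0.9500.
tᵢ = 2h·cos θ_c / V₁ = 2·51.6·0.9500 / 1579 = 0.06209 s.

62 ms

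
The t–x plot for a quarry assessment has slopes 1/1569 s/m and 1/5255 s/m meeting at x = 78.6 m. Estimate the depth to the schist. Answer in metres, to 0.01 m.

28.88 m

x_cross = 2h·√((V₂+V₁)/(V₂−V₁)) → h = x_cross / (2·√((V₂+V₁)/(V₂−V₁))).
√((V₂+V₁)/(V₂−V₁)) = √((5255+1569)/(5255−1569)) = 1.3606.
h = 78.6 / (2·1.3606) = 28.88 m.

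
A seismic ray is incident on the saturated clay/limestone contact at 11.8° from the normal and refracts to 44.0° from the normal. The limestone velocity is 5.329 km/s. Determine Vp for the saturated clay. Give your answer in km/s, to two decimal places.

1.57 km/s

sin 11.8° = 0.2045; sin 44.0° = 0.6947.
V₁ = V₂·(sin θ₁/sin θ₂) = 5.329·(0.2045/0.6947) = 1.57 km/s.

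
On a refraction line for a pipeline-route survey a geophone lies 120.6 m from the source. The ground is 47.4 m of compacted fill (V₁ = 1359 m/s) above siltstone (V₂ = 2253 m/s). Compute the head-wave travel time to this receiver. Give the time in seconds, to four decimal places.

t = x/V₂ + 2h·√(V₂²−V₁²)/(V₁V₂).
√(V₂²−V₁²) = √(2253²−1359²) = 1797.0 m/s; delay term = 2·47.4·1797.0/(1359·2253) = 0.05564 s.
t = 120.6/2253 + 0.05564 = 0.10917 s.

0.1092 s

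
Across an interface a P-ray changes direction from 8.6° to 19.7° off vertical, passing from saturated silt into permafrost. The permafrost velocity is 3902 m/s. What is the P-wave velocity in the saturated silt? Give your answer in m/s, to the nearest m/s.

Snell's law: sin 8.6°/V₁ = sin 19.7°/V₂.
V₁ = V₂·sin 8.6°/sin 19.7° = 3902 × 0.4436 = 1730.93 m/s.

1731 m/s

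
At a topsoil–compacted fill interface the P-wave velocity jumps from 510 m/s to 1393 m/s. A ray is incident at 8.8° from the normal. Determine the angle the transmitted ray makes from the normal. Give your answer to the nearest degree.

25°

Snell's law: sin θ₂ = (V₂/V₁)·sin θ₁ = (1393/510)·sin 8.8° = 0.4179.
θ₂ = sin⁻¹(0.4179) = 24.70° (from vertical).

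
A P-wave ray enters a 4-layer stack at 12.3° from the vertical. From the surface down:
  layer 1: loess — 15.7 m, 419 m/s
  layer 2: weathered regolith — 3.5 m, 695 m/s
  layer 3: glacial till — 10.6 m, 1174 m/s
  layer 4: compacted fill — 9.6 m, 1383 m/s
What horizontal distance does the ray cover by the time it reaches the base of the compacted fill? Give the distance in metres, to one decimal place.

Ray parameter p = sin 12.3° / 419 m/s = 5.0843e-04 s/m.
Layer 1: θ = 12.30°; offset = 15.7·tan 12.30° = 3.423 m.
Layer 2: sin θ = p·695 = 0.3534 → θ = 20.69°; offset = 3.5·tan 20.69° = 1.322 m.
Layer 3: sin θ = p·1174 = 0.5969 → θ = 36.65°; offset = 10.6·tan 36.65° = 7.886 m.
Layer 4: sin θ = p·1383 = 0.7032 → θ = 44.68°; offset = 9.6·tan 44.68° = 9.494 m.
Total horizontal offset = 22.125 m.

22.1 m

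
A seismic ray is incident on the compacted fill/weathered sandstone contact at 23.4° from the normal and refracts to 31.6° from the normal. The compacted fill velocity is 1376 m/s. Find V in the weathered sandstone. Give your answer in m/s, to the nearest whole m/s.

1815 m/s

sin 23.4° = 0.3971; sin 31.6° = 0.5240.
V₂ = V₁·(sin θ₂/sin θ₁) = 1376·(0.5240/0.3971) = 1815.46 m/s.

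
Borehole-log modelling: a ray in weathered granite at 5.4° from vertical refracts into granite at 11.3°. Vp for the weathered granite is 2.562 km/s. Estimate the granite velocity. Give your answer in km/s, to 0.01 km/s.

5.33 km/s

sin 5.4° = 0.0941; sin 11.3° = 0.1959.
V₂ = V₁·(sin θ₂/sin θ₁) = 2.562·(0.1959/0.0941) = 5.33 km/s.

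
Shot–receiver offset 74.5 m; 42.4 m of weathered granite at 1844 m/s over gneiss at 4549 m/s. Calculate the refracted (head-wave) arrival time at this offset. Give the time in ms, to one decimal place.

58.4 ms

θ_c = arcsin(V₁/V₂) = arcsin(1844/4549) = 23.91°, cos θ_c = 0.9142.
Intercept time tᵢ = 2h cos θ_c / V₁ = 2·42.4·0.9142/1844 = 0.04204 s.
t = x/V₂ + tᵢ = 74.5/4549 + 0.04204 = 0.05842 s.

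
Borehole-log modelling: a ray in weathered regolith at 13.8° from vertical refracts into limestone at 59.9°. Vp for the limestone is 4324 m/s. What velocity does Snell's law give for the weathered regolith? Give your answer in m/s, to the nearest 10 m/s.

Snell's law: sin 13.8°/V₁ = sin 59.9°/V₂.
V₁ = V₂·sin 13.8°/sin 59.9° = 4324 × 0.2757 = 1192.18 m/s.

1190 m/s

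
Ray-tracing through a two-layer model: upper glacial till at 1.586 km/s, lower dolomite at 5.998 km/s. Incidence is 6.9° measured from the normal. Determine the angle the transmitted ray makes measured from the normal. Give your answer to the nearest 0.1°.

27.0°

sin θ₁/V₁ = sin θ₂/V₂ ⇒ sin θ₂ = 5.998·sin 6.9°/1.586 = 5.998·0.1201/1.586 = 0.4543.
θ₂ = sin⁻¹(0.4543) = 27.02° (from vertical).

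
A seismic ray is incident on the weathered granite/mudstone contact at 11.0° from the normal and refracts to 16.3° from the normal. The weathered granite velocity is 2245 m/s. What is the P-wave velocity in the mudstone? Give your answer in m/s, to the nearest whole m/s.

3302 m/s

Snell's law: sin 11.0°/V₁ = sin 16.3°/V₂.
V₂ = V₁·sin 16.3°/sin 11.0° = 2245 × 1.4709 = 3302.24 m/s.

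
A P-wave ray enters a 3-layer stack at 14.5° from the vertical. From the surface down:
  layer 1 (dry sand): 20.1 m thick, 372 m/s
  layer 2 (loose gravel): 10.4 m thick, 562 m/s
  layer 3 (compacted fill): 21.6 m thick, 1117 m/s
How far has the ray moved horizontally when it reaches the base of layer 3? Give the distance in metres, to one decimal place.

34.1 m

Ray parameter p = sin 14.5° / 372 m/s = 6.7306e-04 s/m.
Layer 1: θ = 14.50°; offset = 20.1·tan 14.50° = 5.198 m.
Layer 2: sin θ = p·562 = 0.3783 → θ = 22.23°; offset = 10.4·tan 22.23° = 4.250 m.
Layer 3: sin θ = p·1117 = 0.7518 → θ = 48.75°; offset = 21.6·tan 48.75° = 24.628 m.
Σ offsets = 34.076 m.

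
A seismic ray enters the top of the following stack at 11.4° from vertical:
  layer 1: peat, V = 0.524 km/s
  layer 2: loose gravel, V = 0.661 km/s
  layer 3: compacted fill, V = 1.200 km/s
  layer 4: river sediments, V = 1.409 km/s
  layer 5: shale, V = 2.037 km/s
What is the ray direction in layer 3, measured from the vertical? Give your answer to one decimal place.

Ray parameter p = sin 11.4° / 0.524 = 3.7721e-01 s/km.
sin θ_3 = p·V_3 = 3.7721e-01 × 1.200 = 0.4527.
θ_3 = 26.91° from the vertical.

26.9°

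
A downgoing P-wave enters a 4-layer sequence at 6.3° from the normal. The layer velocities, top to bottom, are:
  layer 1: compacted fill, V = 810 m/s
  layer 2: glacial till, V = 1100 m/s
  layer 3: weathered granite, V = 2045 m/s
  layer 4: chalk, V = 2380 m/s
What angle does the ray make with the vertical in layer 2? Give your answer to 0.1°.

Ray parameter p = sin 6.3° / 810 = 1.3547e-04 s/m.
sin θ_2 = p·V_2 = 1.3547e-04 × 1100 = 0.1490.
θ_2 = arcsin 0.1490 = 8.57°.

8.6°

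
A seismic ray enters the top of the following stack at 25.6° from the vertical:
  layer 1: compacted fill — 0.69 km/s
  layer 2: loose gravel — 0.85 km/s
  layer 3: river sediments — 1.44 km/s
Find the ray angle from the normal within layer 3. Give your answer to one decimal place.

64.4°

Snell's law across each interface conserves sin θ / V, so sin θ_3 = V_3·sin θ₁/V₁.
sin θ_3 = 1.44 × sin 25.6° / 0.69 = 0.9017.
θ_3 = arcsin 0.9017 = 64.39°.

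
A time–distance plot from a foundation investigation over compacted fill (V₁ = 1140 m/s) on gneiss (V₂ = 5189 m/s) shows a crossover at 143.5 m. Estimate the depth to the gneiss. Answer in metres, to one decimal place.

57.4 m

x_cross = 2h·√((V₂+V₁)/(V₂−V₁)) → h = x_cross / (2·√((V₂+V₁)/(V₂−V₁))).
√((V₂+V₁)/(V₂−V₁)) = √((5189+1140)/(5189−1140)) = 1.2502.
h = 143.5 / (2·1.2502) = 57.39 m.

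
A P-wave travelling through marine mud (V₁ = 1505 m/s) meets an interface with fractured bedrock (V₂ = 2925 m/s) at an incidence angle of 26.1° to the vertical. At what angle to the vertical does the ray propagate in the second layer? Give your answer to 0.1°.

58.8°

sin θ₁/V₁ = sin θ₂/V₂ ⇒ sin θ₂ = 2925·sin 26.1°/1505 = 2925·0.4399/1505 = 0.8550.
θ₂ = sin⁻¹(0.8550) = 58.76° (from vertical).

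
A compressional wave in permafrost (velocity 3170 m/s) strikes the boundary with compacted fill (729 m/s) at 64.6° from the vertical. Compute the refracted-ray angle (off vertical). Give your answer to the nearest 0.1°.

sin θ₁/V₁ = sin θ₂/V₂ ⇒ sin θ₂ = 729·sin 64.6°/3170 = 729·0.9033/3170 = 0.2077.
θ₂ = sin⁻¹(0.2077) = 11.99° (from vertical).

12.0°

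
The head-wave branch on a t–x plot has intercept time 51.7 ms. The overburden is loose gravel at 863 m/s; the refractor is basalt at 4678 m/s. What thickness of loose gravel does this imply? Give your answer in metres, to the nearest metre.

h = tᵢ·V₁·V₂ / (2·√(V₂²−V₁²)).
√(V₂²−V₁²) = √(4678² − 863²) = 4597.7 m/s.
h = 0.0517 s × 863 × 4678 / (2 × 4597.7) = 22.70 m.

23 m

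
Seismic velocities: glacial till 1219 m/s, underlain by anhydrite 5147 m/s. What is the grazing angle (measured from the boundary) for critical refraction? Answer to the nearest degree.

76°

At critical incidence the refracted ray runs along the interface (θ₂ = 90°), so sin θ_c = V₁/V₂.
θ_c = arcsin(1219/5147) = arcsin 0.2368 = 13.70°.
Measured from the interface: 90° − 13.70° = 76.30°.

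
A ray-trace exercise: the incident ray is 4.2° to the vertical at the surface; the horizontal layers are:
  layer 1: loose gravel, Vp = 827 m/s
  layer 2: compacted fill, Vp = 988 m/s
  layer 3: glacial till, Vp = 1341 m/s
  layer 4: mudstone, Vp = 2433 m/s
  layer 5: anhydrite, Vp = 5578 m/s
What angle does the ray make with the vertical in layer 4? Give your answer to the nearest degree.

Ray parameter p = sin 4.2° / 827 = 8.8559e-05 s/m.
sin θ_4 = p·V_4 = 8.8559e-05 × 2433 = 0.2155.
θ_4 = 12.44° from the vertical.

12°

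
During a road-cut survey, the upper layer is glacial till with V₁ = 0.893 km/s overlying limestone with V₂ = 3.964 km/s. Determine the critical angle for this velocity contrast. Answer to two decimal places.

13.02°

At critical incidence the refracted ray runs along the interface (θ₂ = 90°), so sin θ_c = V₁/V₂.
θ_c = arcsin(0.893/3.964) = arcsin 0.2253 = 13.02°.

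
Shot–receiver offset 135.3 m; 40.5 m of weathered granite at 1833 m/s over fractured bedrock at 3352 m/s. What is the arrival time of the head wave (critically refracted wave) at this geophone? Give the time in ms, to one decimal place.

77.4 ms

θ_c = arcsin(V₁/V₂) = arcsin(1833/3352) = 33.15°, cos θ_c = 0.8372.
Intercept time tᵢ = 2h cos θ_c / V₁ = 2·40.5·0.8372/1833 = 0.03700 s.
t = x/V₂ + tᵢ = 135.3/3352 + 0.03700 = 0.07736 s.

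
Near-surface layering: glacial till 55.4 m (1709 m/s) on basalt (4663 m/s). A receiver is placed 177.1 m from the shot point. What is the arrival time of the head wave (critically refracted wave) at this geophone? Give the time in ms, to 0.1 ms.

98.3 ms

θ_c = arcsin(V₁/V₂) = arcsin(1709/4663) = 21.50°, cos θ_c = 0.9304.
Intercept time tᵢ = 2h cos θ_c / V₁ = 2·55.4·0.9304/1709 = 0.06032 s.
t = x/V₂ + tᵢ = 177.1/4663 + 0.06032 = 0.09830 s.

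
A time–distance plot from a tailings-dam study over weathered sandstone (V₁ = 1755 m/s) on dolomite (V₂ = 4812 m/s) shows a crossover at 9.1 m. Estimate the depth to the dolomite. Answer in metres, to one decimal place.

3.1 m

h = (x_cross/2)·√((V₂−V₁)/(V₂+V₁)).
(V₂−V₁)/(V₂+V₁) = (4812−1755)/(4812+1755) = 0.4655; √ = 0.6823.
h = (9.1/2)·0.6823 = 3.10 m.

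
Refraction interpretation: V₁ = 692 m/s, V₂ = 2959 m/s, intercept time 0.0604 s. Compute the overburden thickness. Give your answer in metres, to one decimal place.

21.5 m

h = tᵢ·V₁·V₂ / (2·√(V₂²−V₁²)).
√(V₂²−V₁²) = √(2959² − 692²) = 2876.9 m/s.
h = 0.0604 s × 692 × 2959 / (2 × 2876.9) = 21.49 m.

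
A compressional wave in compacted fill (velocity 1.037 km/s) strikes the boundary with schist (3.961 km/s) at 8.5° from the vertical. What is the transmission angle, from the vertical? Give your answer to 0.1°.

34.4°

sin θ₁/V₁ = sin θ₂/V₂ ⇒ sin θ₂ = 3.961·sin 8.5°/1.037 = 3.961·0.1478/1.037 = 0.5646.
θ₂ = arcsin 0.5646 = 34.37° from the normal.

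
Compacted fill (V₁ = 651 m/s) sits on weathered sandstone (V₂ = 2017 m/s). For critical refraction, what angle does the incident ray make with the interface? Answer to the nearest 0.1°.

71.2°

At critical incidence the refracted ray runs along the interface (θ₂ = 90°), so sin θ_c = V₁/V₂.
θ_c = arcsin(651/2017) = arcsin 0.3228 = 18.83°.
Measured from the interface: 90° − 18.83° = 71.17°.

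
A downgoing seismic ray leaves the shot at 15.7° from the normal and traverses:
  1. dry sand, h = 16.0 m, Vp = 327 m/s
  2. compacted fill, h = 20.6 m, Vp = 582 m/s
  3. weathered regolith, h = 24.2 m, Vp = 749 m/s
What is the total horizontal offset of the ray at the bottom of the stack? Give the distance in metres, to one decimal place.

34.9 m

Ray parameter p = sin 15.7° / 327 m/s = 8.2752e-04 s/m.
Layer 1: θ = 15.70°; offset = 16.0·tan 15.70° = 4.497 m.
Layer 2: sin θ = p·582 = 0.4816 → θ = 28.79°; offset = 20.6·tan 28.79° = 11.321 m.
Layer 3: sin θ = p·749 = 0.6198 → θ = 38.30°; offset = 24.2·tan 38.30° = 19.114 m.
Σ offsets = 34.932 m.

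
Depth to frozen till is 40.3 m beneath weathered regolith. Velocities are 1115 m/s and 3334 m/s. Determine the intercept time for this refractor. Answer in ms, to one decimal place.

tᵢ = 2h·√(V₂²−V₁²)/(V₁V₂).
√(V₂²−V₁²) = √(3334²−1115²) = 3142.0 m/s.
tᵢ = 2·40.3·3142.0/(1115·3334) = 0.06812 s.

68.1 ms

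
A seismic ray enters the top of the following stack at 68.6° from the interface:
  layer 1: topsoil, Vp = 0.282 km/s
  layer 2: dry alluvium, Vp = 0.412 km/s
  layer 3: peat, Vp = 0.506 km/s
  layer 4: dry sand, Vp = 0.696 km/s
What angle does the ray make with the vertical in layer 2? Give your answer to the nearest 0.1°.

From the normal: θ₁ = 90° − 68.6° = 21.4°.
Snell's law across each interface conserves sin θ / V, so sin θ_2 = V_2·sin θ₁/V₁.
sin θ_2 = 0.412 × sin 21.4° / 0.282 = 0.5331.
θ_2 = arcsin 0.5331 = 32.21°.

32.2°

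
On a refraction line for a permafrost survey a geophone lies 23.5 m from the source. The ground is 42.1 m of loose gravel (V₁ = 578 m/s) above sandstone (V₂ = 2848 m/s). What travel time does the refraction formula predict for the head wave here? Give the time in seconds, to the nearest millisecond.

θ_c = arcsin(V₁/V₂) = arcsin(578/2848) = 11.71°, cos θ_c = 0.9792.
Intercept time tᵢ = 2h cos θ_c / V₁ = 2·42.1·0.9792/578 = 0.14264 s.
t = x/V₂ + tᵢ = 23.5/2848 + 0.14264 = 0.15089 s.

0.151 s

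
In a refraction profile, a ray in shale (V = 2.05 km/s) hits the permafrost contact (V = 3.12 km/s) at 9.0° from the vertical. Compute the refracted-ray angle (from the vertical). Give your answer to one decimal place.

sin θ₁/V₁ = sin θ₂/V₂ ⇒ sin θ₂ = 3.12·sin 9.0°/2.05 = 3.12·0.1564/2.05 = 0.2381.
θ₂ = arcsin 0.2381 = 13.77° from the normal.

13.8°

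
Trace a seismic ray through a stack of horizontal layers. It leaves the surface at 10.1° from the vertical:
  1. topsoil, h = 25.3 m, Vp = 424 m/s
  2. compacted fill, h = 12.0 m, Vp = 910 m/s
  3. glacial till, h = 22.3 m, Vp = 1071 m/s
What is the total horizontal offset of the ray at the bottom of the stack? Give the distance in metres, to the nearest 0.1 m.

20.4 m

Apply Snell's law at each interface; in layer i the horizontal offset is hᵢ·tan θᵢ.
Layer 1: θ = 10.10°; offset = 25.3·tan 10.10° = 4.507 m.
Layer 2: sin θ = 910·sin 10.1°/424 = 0.3764, θ = 22.11°; offset = 12.0·tan 22.11° = 4.875 m.
Layer 3: sin θ = 1071·sin 10.1°/424 = 0.4430, θ = 26.29°; offset = 22.3·tan 26.29° = 11.018 m.
Summing the layer offsets gives 20.400 m.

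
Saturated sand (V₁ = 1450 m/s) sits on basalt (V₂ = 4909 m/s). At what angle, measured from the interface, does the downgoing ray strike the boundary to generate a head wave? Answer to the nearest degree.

At critical incidence the refracted ray runs along the interface (θ₂ = 90°), so sin θ_c = V₁/V₂.
θ_c = arcsin(1450/4909) = arcsin 0.2954 = 17.18°.
Measured from the interface: 90° − 17.18° = 72.82°.

73°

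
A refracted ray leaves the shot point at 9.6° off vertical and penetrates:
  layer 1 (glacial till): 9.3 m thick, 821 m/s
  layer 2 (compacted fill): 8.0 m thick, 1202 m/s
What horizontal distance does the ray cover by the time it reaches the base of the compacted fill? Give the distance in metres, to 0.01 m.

3.59 m

Apply Snell's law at each interface; in layer i the horizontal offset is hᵢ·tan θᵢ.
Layer 1: θ = 9.60°; offset = 9.3·tan 9.60° = 1.5730 m.
Layer 2: sin θ = 1202·sin 9.6°/821 = 0.2442, θ = 14.13°; offset = 8.0·tan 14.13° = 2.0142 m.
Summing the layer offsets gives 3.5872 m.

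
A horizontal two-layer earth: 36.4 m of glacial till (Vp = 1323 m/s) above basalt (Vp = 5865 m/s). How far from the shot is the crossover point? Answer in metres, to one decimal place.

x_cross = 2h·√((V₂+V₁)/(V₂−V₁)).
(V₂+V₁)/(V₂−V₁) = (5865+1323)/(5865−1323) = 1.5826; √ = 1.2580.
x_cross = 2·36.4·1.2580 = 91.58 m.

91.6 m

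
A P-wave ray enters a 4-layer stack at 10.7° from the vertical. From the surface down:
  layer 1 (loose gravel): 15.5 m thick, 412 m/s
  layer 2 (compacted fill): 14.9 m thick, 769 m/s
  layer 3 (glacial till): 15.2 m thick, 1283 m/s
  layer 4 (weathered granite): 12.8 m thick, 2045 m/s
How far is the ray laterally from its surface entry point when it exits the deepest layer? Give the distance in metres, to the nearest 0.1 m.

49.6 m

Apply Snell's law at each interface; in layer i the horizontal offset is hᵢ·tan θᵢ.
Layer 1: θ = 10.70°; offset = 15.5·tan 10.70° = 2.929 m.
Layer 2: sin θ = 769·sin 10.7°/412 = 0.3465, θ = 20.28°; offset = 14.9·tan 20.28° = 5.505 m.
Layer 3: sin θ = 1283·sin 10.7°/412 = 0.5782, θ = 35.32°; offset = 15.2·tan 35.32° = 10.771 m.
Layer 4: sin θ = 2045·sin 10.7°/412 = 0.9216, θ = 67.16°; offset = 12.8·tan 67.16° = 30.386 m.
Total horizontal offset = 49.591 m.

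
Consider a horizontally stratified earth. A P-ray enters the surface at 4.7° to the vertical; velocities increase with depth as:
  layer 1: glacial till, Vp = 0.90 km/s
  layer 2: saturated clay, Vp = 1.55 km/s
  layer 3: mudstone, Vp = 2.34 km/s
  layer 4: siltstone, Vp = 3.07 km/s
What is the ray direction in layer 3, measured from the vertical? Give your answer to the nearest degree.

12°

Ray parameter p = sin 4.7° / 0.90 = 9.1043e-02 s/km.
sin θ_3 = p·V_3 = 9.1043e-02 × 2.34 = 0.2130.
θ_3 = 12.30° from the vertical.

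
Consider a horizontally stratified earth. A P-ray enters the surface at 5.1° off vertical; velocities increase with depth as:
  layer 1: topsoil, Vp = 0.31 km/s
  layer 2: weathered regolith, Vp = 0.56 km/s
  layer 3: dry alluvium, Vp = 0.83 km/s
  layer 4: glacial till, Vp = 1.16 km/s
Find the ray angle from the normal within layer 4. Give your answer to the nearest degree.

19°

Snell's law across each interface conserves sin θ / V, so sin θ_4 = V_4·sin θ₁/V₁.
sin θ_4 = 1.16 × sin 5.1° / 0.31 = 0.3326.
θ_4 = arcsin 0.3326 = 19.43°.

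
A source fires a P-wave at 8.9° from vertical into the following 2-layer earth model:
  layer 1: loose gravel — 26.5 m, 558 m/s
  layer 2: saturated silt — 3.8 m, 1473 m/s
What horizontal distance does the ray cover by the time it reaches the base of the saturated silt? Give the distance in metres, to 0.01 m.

p = sin θ₁/V₁ = sin 8.9°/558 = 2.7726e-04 s/m is conserved through the stack.
Layer 1: θ = 8.90°; offset = 26.5·tan 8.90° = 4.1498 m.
Layer 2: sin θ = p·1473 = 0.4084 → θ = 24.10°; offset = 3.8·tan 24.10° = 1.7002 m.
Σ offsets = 5.8500 m.

5.85 m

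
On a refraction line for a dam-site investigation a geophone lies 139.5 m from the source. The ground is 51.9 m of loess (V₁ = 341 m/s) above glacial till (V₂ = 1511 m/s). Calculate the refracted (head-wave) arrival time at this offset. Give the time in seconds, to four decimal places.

0.3889 s

θ_c = arcsin(V₁/V₂) = arcsin(341/1511) = 13.04°, cos θ_c = 0.9742.
Intercept time tᵢ = 2h cos θ_c / V₁ = 2·51.9·0.9742/341 = 0.29655 s.
t = x/V₂ + tᵢ = 139.5/1511 + 0.29655 = 0.38887 s.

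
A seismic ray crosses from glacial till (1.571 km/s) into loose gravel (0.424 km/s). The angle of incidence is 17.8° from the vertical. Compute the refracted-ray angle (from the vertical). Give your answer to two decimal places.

4.73°

sin θ₁/V₁ = sin θ₂/V₂ ⇒ sin θ₂ = 0.424·sin 17.8°/1.571 = 0.424·0.3057/1.571 = 0.0825.
θ₂ = sin⁻¹(0.0825) = 4.73° (from vertical).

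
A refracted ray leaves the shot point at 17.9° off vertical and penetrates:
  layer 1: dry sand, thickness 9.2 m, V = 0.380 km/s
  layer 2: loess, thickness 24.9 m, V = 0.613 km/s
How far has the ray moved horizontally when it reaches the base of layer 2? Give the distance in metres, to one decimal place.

17.2 m

Apply Snell's law at each interface; in layer i the horizontal offset is hᵢ·tan θᵢ.
Layer 1: θ = 17.90°; offset = 9.2·tan 17.90° = 2.972 m.
Layer 2: sin θ = 0.613·sin 17.9°/0.380 = 0.4958, θ = 29.72°; offset = 24.9·tan 29.72° = 14.216 m.
Summing the layer offsets gives 17.188 m.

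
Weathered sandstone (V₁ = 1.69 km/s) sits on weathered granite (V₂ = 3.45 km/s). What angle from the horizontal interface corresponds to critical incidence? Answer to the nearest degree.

Critical incidence: sin θ_c = V₁/V₂ = 1.69/3.45 = 0.4899.
θ_c = arcsin 0.4899 = 29.33°.
Measured from the interface: 90° − 29.33° = 60.67°.

61°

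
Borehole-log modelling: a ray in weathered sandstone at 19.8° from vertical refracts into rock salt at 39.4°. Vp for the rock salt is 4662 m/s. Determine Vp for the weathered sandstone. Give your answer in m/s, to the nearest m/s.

2488 m/s

Snell's law: sin 19.8°/V₁ = sin 39.4°/V₂.
V₁ = V₂·sin 19.8°/sin 39.4° = 4662 × 0.5337 = 2487.98 m/s.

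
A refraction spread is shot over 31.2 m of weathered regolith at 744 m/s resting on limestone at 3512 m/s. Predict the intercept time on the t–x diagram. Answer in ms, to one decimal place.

tᵢ = 2h·√(V₂²−V₁²)/(V₁V₂).
√(V₂²−V₁²) = √(3512²−744²) = 3432.3 m/s.
tᵢ = 2·31.2·3432.3/(744·3512) = 0.08197 s.

82.0 ms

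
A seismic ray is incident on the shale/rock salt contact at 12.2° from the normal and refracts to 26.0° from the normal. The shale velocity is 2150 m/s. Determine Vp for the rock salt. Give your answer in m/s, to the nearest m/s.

sin 12.2° = 0.2113; sin 26.0° = 0.4384.
V₂ = V₁·(sin θ₂/sin θ₁) = 2150·(0.4384/0.2113) = 4459.95 m/s.

4460 m/s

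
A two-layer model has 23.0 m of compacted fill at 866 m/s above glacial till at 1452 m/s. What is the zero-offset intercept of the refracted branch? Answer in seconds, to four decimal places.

0.0426 s

θ_c = arcsin(V₁/V₂) = arcsin(866/1452) = 36.61°; cos θ_c = 0.8027.
tᵢ = 2h·cos θ_c / V₁ = 2·23.0·0.8027 / 866 = 0.04264 s.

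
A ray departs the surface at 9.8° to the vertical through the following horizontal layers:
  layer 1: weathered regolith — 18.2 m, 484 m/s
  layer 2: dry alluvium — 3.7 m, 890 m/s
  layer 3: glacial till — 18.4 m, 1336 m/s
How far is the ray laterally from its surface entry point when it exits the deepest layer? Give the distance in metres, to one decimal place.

14.2 m

p = sin θ₁/V₁ = sin 9.8°/484 = 3.5167e-04 s/m is conserved through the stack.
Layer 1: θ = 9.80°; offset = 18.2·tan 9.80° = 3.144 m.
Layer 2: sin θ = p·890 = 0.3130 → θ = 18.24°; offset = 3.7·tan 18.24° = 1.219 m.
Layer 3: sin θ = p·1336 = 0.4698 → θ = 28.02°; offset = 18.4·tan 28.02° = 9.793 m.
Total horizontal offset = 14.156 m.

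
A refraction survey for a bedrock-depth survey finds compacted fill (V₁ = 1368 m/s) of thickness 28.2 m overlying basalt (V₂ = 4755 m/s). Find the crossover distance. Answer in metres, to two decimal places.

θ_c = arcsin(1368/4755) = 16.72°, so cos θ_c = 0.9577 and tᵢ = 2h cos θ_c/V₁ = 0.0395 s.
At crossover x/V₁ = x/V₂ + tᵢ ⇒ x = tᵢ/(1/V₁ − 1/V₂) = 0.03949/(7.3099e-04 − 2.1030e-04) = 75.83 m.

75.83 m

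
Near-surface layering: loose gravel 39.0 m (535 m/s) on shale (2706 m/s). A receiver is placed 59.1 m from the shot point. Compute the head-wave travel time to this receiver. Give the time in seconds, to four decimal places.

0.1648 s

θ_c = arcsin(V₁/V₂) = arcsin(535/2706) = 11.40°, cos θ_c = 0.9803.
Intercept time tᵢ = 2h cos θ_c / V₁ = 2·39.0·0.9803/535 = 0.14292 s.
t = x/V₂ + tᵢ = 59.1/2706 + 0.14292 = 0.16476 s.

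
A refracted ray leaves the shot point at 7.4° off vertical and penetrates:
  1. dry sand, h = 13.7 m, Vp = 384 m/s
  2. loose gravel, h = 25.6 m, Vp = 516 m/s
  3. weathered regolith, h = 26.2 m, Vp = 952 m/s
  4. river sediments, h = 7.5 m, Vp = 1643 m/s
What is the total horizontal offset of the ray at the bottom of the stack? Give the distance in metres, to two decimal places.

Apply Snell's law at each interface; in layer i the horizontal offset is hᵢ·tan θᵢ.
Layer 1: θ = 7.40°; offset = 13.7·tan 7.40° = 1.7793 m.
Layer 2: sin θ = 516·sin 7.4°/384 = 0.1731, θ = 9.97°; offset = 25.6·tan 9.97° = 4.4985 m.
Layer 3: sin θ = 952·sin 7.4°/384 = 0.3193, θ = 18.62°; offset = 26.2·tan 18.62° = 8.8279 m.
Layer 4: sin θ = 1643·sin 7.4°/384 = 0.5511, θ = 33.44°; offset = 7.5·tan 33.44° = 4.9529 m.
Σ offsets = 20.0587 m.

20.06 m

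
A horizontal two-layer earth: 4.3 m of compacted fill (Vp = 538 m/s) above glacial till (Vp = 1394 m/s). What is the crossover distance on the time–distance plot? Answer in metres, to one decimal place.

θ_c = arcsin(538/1394) = 22.70°, so cos θ_c = 0.9225 and tᵢ = 2h cos θ_c/V₁ = 0.0147 s.
At crossover x/V₁ = x/V₂ + tᵢ ⇒ x = tᵢ/(1/V₁ − 1/V₂) = 0.01475/(1.8587e-03 − 7.1736e-04) = 12.92 m.

12.9 m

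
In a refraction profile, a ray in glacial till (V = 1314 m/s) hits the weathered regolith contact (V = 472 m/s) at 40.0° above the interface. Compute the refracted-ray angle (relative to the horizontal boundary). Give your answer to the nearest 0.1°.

Convert to the normal: θ₁ = 90° − 40.0° = 50.0°.
Snell's law: sin θ₂ = (V₂/V₁)·sin θ₁ = (472/1314)·sin 50.0° = 0.2752.
θ₂ = sin⁻¹(0.2752) = 15.97° (from vertical).
From the interface: 90° − 15.97° = 74.03°.

74.0°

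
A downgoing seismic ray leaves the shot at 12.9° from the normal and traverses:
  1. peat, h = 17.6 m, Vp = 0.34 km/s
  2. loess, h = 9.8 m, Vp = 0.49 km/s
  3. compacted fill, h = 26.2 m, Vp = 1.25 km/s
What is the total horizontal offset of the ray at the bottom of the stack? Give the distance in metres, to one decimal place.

Apply Snell's law at each interface; in layer i the horizontal offset is hᵢ·tan θᵢ.
Layer 1: θ = 12.90°; offset = 17.6·tan 12.90° = 4.031 m.
Layer 2: sin θ = 0.49·sin 12.9°/0.34 = 0.3217, θ = 18.77°; offset = 9.8·tan 18.77° = 3.330 m.
Layer 3: sin θ = 1.25·sin 12.9°/0.34 = 0.8208, θ = 55.16°; offset = 26.2·tan 55.16° = 37.644 m.
Summing the layer offsets gives 45.005 m.

45.0 m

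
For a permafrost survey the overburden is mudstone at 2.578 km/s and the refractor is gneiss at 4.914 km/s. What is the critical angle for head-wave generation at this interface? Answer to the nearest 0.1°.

At critical incidence the refracted ray runs along the interface (θ₂ = 90°), so sin θ_c = V₁/V₂.
θ_c = arcsin(2.578/4.914) = arcsin 0.5246 = 31.64°.

31.6°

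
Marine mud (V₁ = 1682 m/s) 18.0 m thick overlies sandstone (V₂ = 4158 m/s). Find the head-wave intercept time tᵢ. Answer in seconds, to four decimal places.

0.0196 s

θ_c = arcsin(V₁/V₂) = arcsin(1682/4158) = 23.86°; cos θ_c = 0.9145.
tᵢ = 2h·cos θ_c / V₁ = 2·18.0·0.9145 / 1682 = 0.01957 s.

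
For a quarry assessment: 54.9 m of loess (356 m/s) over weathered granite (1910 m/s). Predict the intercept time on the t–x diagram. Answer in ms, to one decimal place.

tᵢ = 2h·√(V₂²−V₁²)/(V₁V₂).
√(V₂²−V₁²) = √(1910²−356²) = 1876.5 m/s.
tᵢ = 2·54.9·1876.5/(356·1910) = 0.30302 s.

303.0 ms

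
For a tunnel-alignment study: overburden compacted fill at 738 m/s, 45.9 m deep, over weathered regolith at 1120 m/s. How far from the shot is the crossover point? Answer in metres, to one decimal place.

x_cross = 2h·√((V₂+V₁)/(V₂−V₁)).
(V₂+V₁)/(V₂−V₁) = (1120+738)/(1120−738) = 4.8639; √ = 2.2054.
x_cross = 2·45.9·2.2054 = 202.46 m.

202.5 m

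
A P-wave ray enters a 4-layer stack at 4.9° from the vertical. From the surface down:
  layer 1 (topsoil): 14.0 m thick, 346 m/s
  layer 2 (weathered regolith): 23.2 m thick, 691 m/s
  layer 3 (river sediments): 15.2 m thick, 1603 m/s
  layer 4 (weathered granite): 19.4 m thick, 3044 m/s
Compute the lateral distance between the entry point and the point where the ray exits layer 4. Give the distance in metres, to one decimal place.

33.9 m

p = sin θ₁/V₁ = sin 4.9°/346 = 2.4687e-04 s/m is conserved through the stack.
Layer 1: θ = 4.90°; offset = 14.0·tan 4.90° = 1.200 m.
Layer 2: sin θ = p·691 = 0.1706 → θ = 9.82°; offset = 23.2·tan 9.82° = 4.016 m.
Layer 3: sin θ = p·1603 = 0.3957 → θ = 23.31°; offset = 15.2·tan 23.31° = 6.550 m.
Layer 4: sin θ = p·3044 = 0.7515 → θ = 48.72°; offset = 19.4·tan 48.72° = 22.097 m.
Total horizontal offset = 33.863 m.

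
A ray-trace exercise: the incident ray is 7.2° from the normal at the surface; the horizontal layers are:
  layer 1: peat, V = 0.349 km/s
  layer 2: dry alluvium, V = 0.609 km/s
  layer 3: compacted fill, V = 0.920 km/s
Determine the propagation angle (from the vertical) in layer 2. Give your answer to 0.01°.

Ray parameter p = sin 7.2° / 0.349 = 3.5912e-01 s/km.
sin θ_2 = p·V_2 = 3.5912e-01 × 0.609 = 0.2187.
θ_2 = 12.63° from the vertical.

12.63°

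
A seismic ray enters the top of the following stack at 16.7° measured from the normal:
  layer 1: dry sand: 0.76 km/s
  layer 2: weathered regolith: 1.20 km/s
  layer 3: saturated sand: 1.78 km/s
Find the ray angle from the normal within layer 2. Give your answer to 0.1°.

27.0°

Ray parameter p = sin 16.7° / 0.76 = 3.7811e-01 s/km.
sin θ_2 = p·V_2 = 3.7811e-01 × 1.20 = 0.4537.
θ_2 = 26.98° from the vertical.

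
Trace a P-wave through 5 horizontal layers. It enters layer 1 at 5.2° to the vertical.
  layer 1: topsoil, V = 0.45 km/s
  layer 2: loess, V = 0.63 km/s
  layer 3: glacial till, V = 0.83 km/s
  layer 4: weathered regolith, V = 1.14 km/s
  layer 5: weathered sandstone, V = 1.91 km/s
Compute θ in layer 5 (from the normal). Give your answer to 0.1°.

Snell's law across each interface conserves sin θ / V, so sin θ_5 = V_5·sin θ₁/V₁.
sin θ_5 = 1.91 × sin 5.2° / 0.45 = 0.3847.
θ_5 = arcsin 0.3847 = 22.62°.

22.6°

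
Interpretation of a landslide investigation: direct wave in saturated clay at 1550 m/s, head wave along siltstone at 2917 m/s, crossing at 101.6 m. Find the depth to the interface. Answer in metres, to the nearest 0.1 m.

28.1 m

x_cross = 2h·√((V₂+V₁)/(V₂−V₁)) → h = x_cross / (2·√((V₂+V₁)/(V₂−V₁))).
√((V₂+V₁)/(V₂−V₁)) = √((2917+1550)/(2917−1550)) = 1.8077.
h = 101.6 / (2·1.8077) = 28.10 m.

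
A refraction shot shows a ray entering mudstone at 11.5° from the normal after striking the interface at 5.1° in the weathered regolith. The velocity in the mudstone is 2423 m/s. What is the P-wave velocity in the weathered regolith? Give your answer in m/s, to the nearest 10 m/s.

1080 m/s

sin 5.1° = 0.0889; sin 11.5° = 0.1994.
V₁ = V₂·(sin θ₁/sin θ₂) = 2423·(0.0889/0.1994) = 1080.37 m/s.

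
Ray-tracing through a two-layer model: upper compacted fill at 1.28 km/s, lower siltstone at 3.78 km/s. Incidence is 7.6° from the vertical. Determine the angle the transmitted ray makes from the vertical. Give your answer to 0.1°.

sin θ₁/V₁ = sin θ₂/V₂ ⇒ sin θ₂ = 3.78·sin 7.6°/1.28 = 3.78·0.1323/1.28 = 0.3906.
θ₂ = sin⁻¹(0.3906) = 22.99° (from vertical).

23.0°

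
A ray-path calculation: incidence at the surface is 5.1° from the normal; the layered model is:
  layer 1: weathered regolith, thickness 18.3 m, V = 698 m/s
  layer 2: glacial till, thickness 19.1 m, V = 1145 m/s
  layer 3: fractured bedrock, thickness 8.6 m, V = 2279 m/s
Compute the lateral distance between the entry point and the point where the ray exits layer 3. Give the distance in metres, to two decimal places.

p = sin θ₁/V₁ = sin 5.1°/698 = 1.2736e-04 s/m is conserved through the stack.
Layer 1: θ = 5.10°; offset = 18.3·tan 5.10° = 1.6332 m.
Layer 2: sin θ = p·1145 = 0.1458 → θ = 8.38°; offset = 19.1·tan 8.38° = 2.8153 m.
Layer 3: sin θ = p·2279 = 0.2902 → θ = 16.87°; offset = 8.6·tan 16.87° = 2.6084 m.
Σ offsets = 7.0569 m.

7.06 m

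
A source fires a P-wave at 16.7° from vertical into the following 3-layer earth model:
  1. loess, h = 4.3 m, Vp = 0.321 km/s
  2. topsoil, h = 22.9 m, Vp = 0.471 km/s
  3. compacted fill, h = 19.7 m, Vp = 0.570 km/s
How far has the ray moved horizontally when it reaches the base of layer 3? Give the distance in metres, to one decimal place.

Apply Snell's law at each interface; in layer i the horizontal offset is hᵢ·tan θᵢ.
Layer 1: θ = 16.70°; offset = 4.3·tan 16.70° = 1.290 m.
Layer 2: sin θ = 0.471·sin 16.7°/0.321 = 0.4216, θ = 24.94°; offset = 22.9·tan 24.94° = 10.648 m.
Layer 3: sin θ = 0.570·sin 16.7°/0.321 = 0.5103, θ = 30.68°; offset = 19.7·tan 30.68° = 11.688 m.
Σ offsets = 23.627 m.

23.6 m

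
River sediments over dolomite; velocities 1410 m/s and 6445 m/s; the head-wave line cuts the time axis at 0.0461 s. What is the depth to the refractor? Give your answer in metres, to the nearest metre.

h = tᵢ·V₁·V₂ / (2·√(V₂²−V₁²)).
√(V₂²−V₁²) = √(6445² − 1410²) = 6288.9 m/s.
h = 0.0461 s × 1410 × 6445 / (2 × 6288.9) = 33.31 m.

33 m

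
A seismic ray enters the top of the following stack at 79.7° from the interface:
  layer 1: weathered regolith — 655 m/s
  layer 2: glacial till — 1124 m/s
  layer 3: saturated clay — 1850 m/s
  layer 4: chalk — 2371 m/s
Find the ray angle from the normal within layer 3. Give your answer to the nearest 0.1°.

30.3°

From the normal: θ₁ = 90° − 79.7° = 10.3°.
Snell's law across each interface conserves sin θ / V, so sin θ_3 = V_3·sin θ₁/V₁.
sin θ_3 = 1850 × sin 10.3° / 655 = 0.5050.
θ_3 = arcsin 0.5050 = 30.33°.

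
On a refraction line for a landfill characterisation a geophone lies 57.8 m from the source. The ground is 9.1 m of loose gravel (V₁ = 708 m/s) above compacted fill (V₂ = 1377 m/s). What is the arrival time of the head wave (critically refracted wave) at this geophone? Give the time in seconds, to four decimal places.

0.0640 s

θ_c = arcsin(V₁/V₂) = arcsin(708/1377) = 30.94°, cos θ_c = 0.8577.
Intercept time tᵢ = 2h cos θ_c / V₁ = 2·9.1·0.8577/708 = 0.02205 s.
t = x/V₂ + tᵢ = 57.8/1377 + 0.02205 = 0.06402 s.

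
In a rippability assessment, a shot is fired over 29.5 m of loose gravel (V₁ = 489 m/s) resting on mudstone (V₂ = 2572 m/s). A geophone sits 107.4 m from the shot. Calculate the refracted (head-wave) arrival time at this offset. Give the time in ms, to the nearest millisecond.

t = x/V₂ + 2h·√(V₂²−V₁²)/(V₁V₂).
√(V₂²−V₁²) = √(2572²−489²) = 2525.1 m/s; delay term = 2·29.5·2525.1/(489·2572) = 0.11845 s.
t = 107.4/2572 + 0.11845 = 0.16021 s.

160 ms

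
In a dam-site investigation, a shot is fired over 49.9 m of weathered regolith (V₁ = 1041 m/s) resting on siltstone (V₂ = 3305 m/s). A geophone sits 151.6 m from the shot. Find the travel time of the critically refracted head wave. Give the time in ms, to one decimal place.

t = x/V₂ + 2h·√(V₂²−V₁²)/(V₁V₂).
√(V₂²−V₁²) = √(3305²−1041²) = 3136.8 m/s; delay term = 2·49.9·3136.8/(1041·3305) = 0.09099 s.
t = 151.6/3305 + 0.09099 = 0.13686 s.

136.9 ms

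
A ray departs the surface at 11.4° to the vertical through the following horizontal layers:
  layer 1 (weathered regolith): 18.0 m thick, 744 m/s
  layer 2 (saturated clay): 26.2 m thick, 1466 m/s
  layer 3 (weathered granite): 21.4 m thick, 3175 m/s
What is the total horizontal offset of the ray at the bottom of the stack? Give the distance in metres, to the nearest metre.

48 m

Apply Snell's law at each interface; in layer i the horizontal offset is hᵢ·tan θᵢ.
Layer 1: θ = 11.40°; offset = 18.0·tan 11.40° = 3.629 m.
Layer 2: sin θ = 1466·sin 11.4°/744 = 0.3895, θ = 22.92°; offset = 26.2·tan 22.92° = 11.079 m.
Layer 3: sin θ = 3175·sin 11.4°/744 = 0.8435, θ = 57.51°; offset = 21.4·tan 57.51° = 33.606 m.
Σ offsets = 48.314 m.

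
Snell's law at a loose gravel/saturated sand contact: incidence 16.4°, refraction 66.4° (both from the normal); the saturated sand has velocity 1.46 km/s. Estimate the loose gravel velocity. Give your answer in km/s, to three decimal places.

0.450 km/s

Snell's law: sin 16.4°/V₁ = sin 66.4°/V₂.
V₁ = V₂·sin 16.4°/sin 66.4° = 1.46 × 0.3081 = 0.450 km/s.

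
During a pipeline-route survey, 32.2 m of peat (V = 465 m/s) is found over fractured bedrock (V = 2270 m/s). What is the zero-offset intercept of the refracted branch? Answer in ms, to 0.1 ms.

135.6 ms

θ_c = arcsin(V₁/V₂) = arcsin(465/2270) = 11.82°; cos θ_c = 0.9788.
tᵢ = 2h·cos θ_c / V₁ = 2·32.2·0.9788 / 465 = 0.13556 s.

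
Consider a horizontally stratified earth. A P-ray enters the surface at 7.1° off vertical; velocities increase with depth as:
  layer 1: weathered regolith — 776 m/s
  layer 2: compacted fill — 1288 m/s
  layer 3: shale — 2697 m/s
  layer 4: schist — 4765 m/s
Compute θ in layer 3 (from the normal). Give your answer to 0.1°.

25.4°

Ray parameter p = sin 7.1° / 776 = 1.5928e-04 s/m.
sin θ_3 = p·V_3 = 1.5928e-04 × 2697 = 0.4296.
θ_3 = arcsin 0.4296 = 25.44°.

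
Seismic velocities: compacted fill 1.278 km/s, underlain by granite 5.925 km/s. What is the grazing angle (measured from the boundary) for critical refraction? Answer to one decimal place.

At critical incidence the refracted ray runs along the interface (θ₂ = 90°), so sin θ_c = V₁/V₂.
θ_c = arcsin(1.278/5.925) = arcsin 0.2157 = 12.46°.
Measured from the interface: 90° − 12.46° = 77.54°.

77.5°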